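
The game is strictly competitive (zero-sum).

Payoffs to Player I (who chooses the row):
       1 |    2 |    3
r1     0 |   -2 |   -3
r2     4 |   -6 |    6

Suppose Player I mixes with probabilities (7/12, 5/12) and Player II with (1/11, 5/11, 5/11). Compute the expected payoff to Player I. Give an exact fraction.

Against (1/11, 5/11, 5/11), each row's expected payoff is r1: -25/11; r2: 4/11.
Taking the (7/12, 5/12)-weighted average: (7/12)·(-25/11) + (5/12)·(4/11) = -155/132.

-155/132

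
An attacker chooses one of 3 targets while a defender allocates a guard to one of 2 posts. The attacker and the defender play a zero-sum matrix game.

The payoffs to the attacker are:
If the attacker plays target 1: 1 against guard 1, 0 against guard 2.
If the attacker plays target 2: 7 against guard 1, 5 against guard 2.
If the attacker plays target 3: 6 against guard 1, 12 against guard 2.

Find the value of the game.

Row target 1 is strictly dominated by row target 2, so the attacker never plays it.
The remaining 2×2 game on (target 2, target 3) × (guard 1, guard 2) has no saddle point. Let the attacker play target 2 with probability p; indifference gives 7p + 6(1−p) = 5p + 12(1−p), so p = 3/4.
Similarly the defender's optimal q on guard 1 is 7/8, and the value is 7·(7/8) + (5)·(1/8) = 27/4.

27/4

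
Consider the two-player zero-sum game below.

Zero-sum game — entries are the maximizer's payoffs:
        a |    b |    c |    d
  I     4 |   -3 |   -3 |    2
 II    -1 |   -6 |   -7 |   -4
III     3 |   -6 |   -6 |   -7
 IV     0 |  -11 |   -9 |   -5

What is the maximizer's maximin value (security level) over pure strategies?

-3

The worst-case payoff for each row is I: -3, II: -7, III: -7, IV: -11.
The best of these is -3.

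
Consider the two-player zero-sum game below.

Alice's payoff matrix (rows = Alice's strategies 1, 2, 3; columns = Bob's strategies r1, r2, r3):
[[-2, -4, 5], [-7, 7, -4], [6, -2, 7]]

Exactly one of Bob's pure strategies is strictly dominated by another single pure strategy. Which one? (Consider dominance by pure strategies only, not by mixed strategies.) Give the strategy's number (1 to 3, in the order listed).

Bob prefers columns that give Alice less. Compare r3 with r1: -2 < 5, -7 < -4, 6 < 7.
So r1 strictly dominates r3 for Bob; r3 is strictly dominated.

3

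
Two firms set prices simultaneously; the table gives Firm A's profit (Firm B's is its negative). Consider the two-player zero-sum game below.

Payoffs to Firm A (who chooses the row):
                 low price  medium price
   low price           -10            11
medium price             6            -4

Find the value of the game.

Row minima are -10 and -4, so Firm A's maximin is -4; column maxima are 6 and 11, so Firm B's minimax is 6. These differ, so the equilibrium is in mixed strategies.
Let Firm A play low price with probability p. Firm B is indifferent when −10p + 6(1−p) = 11p − 4(1−p), giving p = 10/31.
Let Firm B play low price with probability q. Firm A is indifferent when −10q + 11(1−q) = 6q − 4(1−q), giving q = 15/31.
The value is -10·(15/31) + (11)·(16/31) = 26/31.

26/31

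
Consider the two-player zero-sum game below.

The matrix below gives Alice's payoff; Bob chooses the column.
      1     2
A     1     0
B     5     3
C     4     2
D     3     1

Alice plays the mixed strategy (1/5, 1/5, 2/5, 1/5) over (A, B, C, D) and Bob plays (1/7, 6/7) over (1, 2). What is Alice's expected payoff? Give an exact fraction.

13/7

Against (1/7, 6/7), each row's expected payoff is A: 1/7; B: 23/7; C: 16/7; D: 9/7.
Taking the (1/5, 1/5, 2/5, 1/5)-weighted average: (1/5)·(1/7) + (1/5)·(23/7) + (2/5)·(16/7) + (1/5)·(9/7) = 13/7.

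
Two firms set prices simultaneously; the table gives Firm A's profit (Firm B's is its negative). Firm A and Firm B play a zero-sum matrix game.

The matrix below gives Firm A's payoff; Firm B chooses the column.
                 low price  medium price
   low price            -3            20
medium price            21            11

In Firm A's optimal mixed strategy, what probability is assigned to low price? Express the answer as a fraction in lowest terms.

10/33

Row minima are -3 and 11, so Firm A's maximin is 11; column maxima are 21 and 20, so Firm B's minimax is 20. These differ, so the equilibrium is in mixed strategies.
Let Firm A play low price with probability p. Firm B is indifferent when −3p + 21(1−p) = 20p + 11(1−p), giving p = 10/33.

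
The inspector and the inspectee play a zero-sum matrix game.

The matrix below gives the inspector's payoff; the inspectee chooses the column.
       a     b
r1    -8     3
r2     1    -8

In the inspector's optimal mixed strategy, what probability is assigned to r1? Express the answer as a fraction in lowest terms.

9/20

Row minima are -8 and -8, so the inspector's maximin is -8; column maxima are 1 and 3, so the inspectee's minimax is 1. These differ, so the equilibrium is in mixed strategies.
Let the inspector play r1 with probability p. The inspectee is indifferent when −8p + (1−p) = 3p − 8(1−p), giving p = 9/20.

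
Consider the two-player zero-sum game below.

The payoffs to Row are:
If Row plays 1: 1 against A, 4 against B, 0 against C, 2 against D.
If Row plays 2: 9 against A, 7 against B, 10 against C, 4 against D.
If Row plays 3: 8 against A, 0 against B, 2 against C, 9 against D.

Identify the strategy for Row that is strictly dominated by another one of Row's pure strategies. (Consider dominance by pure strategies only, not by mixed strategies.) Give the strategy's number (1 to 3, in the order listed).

Compare 1 with 2: 9 > 1, 7 > 4, 10 > 0, 4 > 2.
So 2 strictly dominates 1 for Row; 1 is strictly dominated.

1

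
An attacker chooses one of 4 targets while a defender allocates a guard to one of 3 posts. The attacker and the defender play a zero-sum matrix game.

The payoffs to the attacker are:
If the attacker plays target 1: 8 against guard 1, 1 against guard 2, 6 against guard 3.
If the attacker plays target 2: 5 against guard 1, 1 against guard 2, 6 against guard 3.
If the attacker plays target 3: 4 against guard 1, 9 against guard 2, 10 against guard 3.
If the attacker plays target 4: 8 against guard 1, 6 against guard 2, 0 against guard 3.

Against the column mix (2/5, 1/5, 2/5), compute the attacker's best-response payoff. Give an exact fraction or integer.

target 1: (8)·(2/5) + (1)·(1/5) + (6)·(2/5) = 29/5.
target 2: (5)·(2/5) + (1)·(1/5) + (6)·(2/5) = 23/5.
target 3: (4)·(2/5) + (9)·(1/5) + (10)·(2/5) = 37/5.
target 4: (8)·(2/5) + (6)·(1/5) + (0)·(2/5) = 22/5.
The best pure response is target 3 with expected payoff 37/5.

37/5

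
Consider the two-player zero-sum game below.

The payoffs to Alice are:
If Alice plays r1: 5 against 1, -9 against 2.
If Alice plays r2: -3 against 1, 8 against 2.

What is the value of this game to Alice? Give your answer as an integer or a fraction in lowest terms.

13/25

Row minima are -9 and -3, so Alice's maximin is -3; column maxima are 5 and 8, so Bob's minimax is 5. These differ, so the equilibrium is in mixed strategies.
Let Alice play r1 with probability p. Bob is indifferent when 5p − 3(1−p) = −9p + 8(1−p), giving p = 11/25.
Let Bob play 1 with probability q. Alice is indifferent when 5q − 9(1−q) = −3q + 8(1−q), giving q = 17/25.
The value is 5·(17/25) + (-9)·(8/25) = 13/25.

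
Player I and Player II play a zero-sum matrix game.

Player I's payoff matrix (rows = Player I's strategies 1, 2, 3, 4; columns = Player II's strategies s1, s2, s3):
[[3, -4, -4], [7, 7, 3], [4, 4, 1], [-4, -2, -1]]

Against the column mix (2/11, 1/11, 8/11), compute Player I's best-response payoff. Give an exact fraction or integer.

45/11

1: (3)·(2/11) + (-4)·(1/11) + (-4)·(8/11) = -30/11.
2: (7)·(2/11) + (7)·(1/11) + (3)·(8/11) = 45/11.
3: (4)·(2/11) + (4)·(1/11) + (1)·(8/11) = 20/11.
4: (-4)·(2/11) + (-2)·(1/11) + (-1)·(8/11) = -18/11.
The best pure response is 2 with expected payoff 45/11.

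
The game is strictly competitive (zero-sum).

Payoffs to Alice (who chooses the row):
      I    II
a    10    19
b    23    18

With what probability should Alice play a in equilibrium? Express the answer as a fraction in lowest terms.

5/14

Row minima are 10 and 18, so Alice's maximin is 18; column maxima are 23 and 19, so Bob's minimax is 19. These differ, so the equilibrium is in mixed strategies.
Let Alice play a with probability p. Bob is indifferent when 10p + 23(1−p) = 19p + 18(1−p), giving p = 5/14.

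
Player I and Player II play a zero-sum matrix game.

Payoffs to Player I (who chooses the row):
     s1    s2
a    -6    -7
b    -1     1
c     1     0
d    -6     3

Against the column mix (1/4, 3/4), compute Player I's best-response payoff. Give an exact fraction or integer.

a: (-6)·(1/4) + (-7)·(3/4) = -27/4.
b: (-1)·(1/4) + (1)·(3/4) = 1/2.
c: (1)·(1/4) + (0)·(3/4) = 1/4.
d: (-6)·(1/4) + (3)·(3/4) = 3/4.
The best pure response is d with expected payoff 3/4.

3/4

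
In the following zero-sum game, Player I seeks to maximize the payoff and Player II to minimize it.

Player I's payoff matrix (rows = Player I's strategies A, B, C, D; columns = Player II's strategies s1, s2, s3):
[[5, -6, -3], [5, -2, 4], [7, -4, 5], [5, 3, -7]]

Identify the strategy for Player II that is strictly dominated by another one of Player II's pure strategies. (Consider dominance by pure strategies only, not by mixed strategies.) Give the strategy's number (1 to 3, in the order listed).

Player II prefers columns that give Player I less. Compare s1 with s2: -6 < 5, -2 < 5, -4 < 7, 3 < 5.
So s2 strictly dominates s1 for Player II; s1 is strictly dominated.

1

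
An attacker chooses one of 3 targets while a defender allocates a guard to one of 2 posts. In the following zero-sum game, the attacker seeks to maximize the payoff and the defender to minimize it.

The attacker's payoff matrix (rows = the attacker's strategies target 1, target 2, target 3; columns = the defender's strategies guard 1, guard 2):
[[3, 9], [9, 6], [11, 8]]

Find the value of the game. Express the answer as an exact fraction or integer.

25/3

Row target 2 is strictly dominated by row target 3, so the attacker never plays it.
The remaining 2×2 game on (target 1, target 3) × (guard 1, guard 2) has no saddle point. Let the attacker play target 1 with probability p; indifference gives 3p + 11(1−p) = 9p + 8(1−p), so p = 1/3.
Similarly the defender's optimal q on guard 1 is 1/9, and the value is 3·(1/9) + (9)·(8/9) = 25/3.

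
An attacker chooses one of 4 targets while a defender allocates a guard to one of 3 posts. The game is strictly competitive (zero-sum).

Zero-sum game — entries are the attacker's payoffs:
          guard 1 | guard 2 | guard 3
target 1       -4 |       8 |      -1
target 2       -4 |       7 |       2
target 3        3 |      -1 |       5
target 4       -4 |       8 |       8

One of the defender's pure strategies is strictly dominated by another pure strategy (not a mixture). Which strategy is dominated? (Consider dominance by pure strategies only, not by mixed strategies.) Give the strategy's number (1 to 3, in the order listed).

The defender prefers columns that give the attacker less. Compare guard 3 with guard 1: -4 < -1, -4 < 2, 3 < 5, -4 < 8.
So guard 1 strictly dominates guard 3 for the defender; guard 3 is strictly dominated.

3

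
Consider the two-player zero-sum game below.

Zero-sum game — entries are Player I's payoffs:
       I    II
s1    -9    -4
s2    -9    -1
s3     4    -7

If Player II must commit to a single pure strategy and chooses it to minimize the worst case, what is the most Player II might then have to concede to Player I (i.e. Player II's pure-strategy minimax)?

The worst case (largest entry) in each column is I: 4, II: -1.
The best (smallest) of these is -1.

-1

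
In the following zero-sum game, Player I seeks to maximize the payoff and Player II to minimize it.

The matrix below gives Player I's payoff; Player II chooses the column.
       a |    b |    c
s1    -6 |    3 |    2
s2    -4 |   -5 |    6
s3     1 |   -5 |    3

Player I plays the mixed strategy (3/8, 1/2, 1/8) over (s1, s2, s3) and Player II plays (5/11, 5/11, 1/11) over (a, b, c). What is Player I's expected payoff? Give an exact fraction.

Against (5/11, 5/11, 1/11), each row's expected payoff is s1: -13/11; s2: -39/11; s3: -17/11.
Taking the (3/8, 1/2, 1/8)-weighted average: (3/8)·(-13/11) + (1/2)·(-39/11) + (1/8)·(-17/11) = -53/22.

-53/22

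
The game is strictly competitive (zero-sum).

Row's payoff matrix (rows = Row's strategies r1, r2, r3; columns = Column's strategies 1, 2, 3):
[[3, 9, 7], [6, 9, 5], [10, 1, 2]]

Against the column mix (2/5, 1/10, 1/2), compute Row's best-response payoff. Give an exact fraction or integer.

r1: (3)·(2/5) + (9)·(1/10) + (7)·(1/2) = 28/5.
r2: (6)·(2/5) + (9)·(1/10) + (5)·(1/2) = 29/5.
r3: (10)·(2/5) + (1)·(1/10) + (2)·(1/2) = 51/10.
The best pure response is r2 with expected payoff 29/5.

29/5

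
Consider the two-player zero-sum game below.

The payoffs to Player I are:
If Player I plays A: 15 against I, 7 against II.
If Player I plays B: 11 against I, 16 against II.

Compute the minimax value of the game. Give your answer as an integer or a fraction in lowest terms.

Row minima are 7 and 11, so Player I's maximin is 11; column maxima are 15 and 16, so Player II's minimax is 15. These differ, so the equilibrium is in mixed strategies.
Let Player I play A with probability p. Player II is indifferent when 15p + 11(1−p) = 7p + 16(1−p), giving p = 5/13.
Let Player II play I with probability q. Player I is indifferent when 15q + 7(1−q) = 11q + 16(1−q), giving q = 9/13.
The value is 15·(9/13) + (7)·(4/13) = 163/13.

163/13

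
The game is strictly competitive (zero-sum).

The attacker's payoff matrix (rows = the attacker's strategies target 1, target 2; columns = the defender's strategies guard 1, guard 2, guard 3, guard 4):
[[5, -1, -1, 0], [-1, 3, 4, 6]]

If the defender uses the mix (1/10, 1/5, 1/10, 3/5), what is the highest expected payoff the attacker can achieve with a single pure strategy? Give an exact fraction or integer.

9/2

target 1: (5)·(1/10) + (-1)·(1/5) + (-1)·(1/10) + (0)·(3/5) = 1/5.
target 2: (-1)·(1/10) + (3)·(1/5) + (4)·(1/10) + (6)·(3/5) = 9/2.
The best pure response is target 2 with expected payoff 9/2.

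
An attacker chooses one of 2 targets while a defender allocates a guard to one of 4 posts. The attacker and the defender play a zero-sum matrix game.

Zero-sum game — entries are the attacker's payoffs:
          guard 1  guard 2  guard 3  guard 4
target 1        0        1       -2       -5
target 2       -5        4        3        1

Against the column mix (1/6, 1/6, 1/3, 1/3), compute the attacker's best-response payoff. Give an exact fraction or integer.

target 1: (0)·(1/6) + (1)·(1/6) + (-2)·(1/3) + (-5)·(1/3) = -13/6.
target 2: (-5)·(1/6) + (4)·(1/6) + (3)·(1/3) + (1)·(1/3) = 7/6.
The best pure response is target 2 with expected payoff 7/6.

7/6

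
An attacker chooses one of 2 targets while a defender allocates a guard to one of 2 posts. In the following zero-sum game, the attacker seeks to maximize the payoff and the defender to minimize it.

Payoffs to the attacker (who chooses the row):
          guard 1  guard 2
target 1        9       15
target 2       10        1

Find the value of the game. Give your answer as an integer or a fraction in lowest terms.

Row minima are 9 and 1, so the attacker's maximin is 9; column maxima are 10 and 15, so the defender's minimax is 10. These differ, so the equilibrium is in mixed strategies.
Let the attacker play target 1 with probability p. The defender is indifferent when 9p + 10(1−p) = 15p + (1−p), giving p = 3/5.
Let the defender play guard 1 with probability q. The attacker is indifferent when 9q + 15(1−q) = 10q + (1−q), giving q = 14/15.
The value is 9·(14/15) + (15)·(1/15) = 47/5.

47/5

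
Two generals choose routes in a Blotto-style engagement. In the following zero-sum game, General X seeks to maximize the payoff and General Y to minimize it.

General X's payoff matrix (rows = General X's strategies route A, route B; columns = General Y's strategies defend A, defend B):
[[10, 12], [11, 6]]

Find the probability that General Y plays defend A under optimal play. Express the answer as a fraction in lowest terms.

Row minima are 10 and 6, so General X's maximin is 10; column maxima are 11 and 12, so General Y's minimax is 11. These differ, so the equilibrium is in mixed strategies.
Let General Y play defend A with probability q. General X is indifferent when 10q + 12(1−q) = 11q + 6(1−q), giving q = 6/7.

6/7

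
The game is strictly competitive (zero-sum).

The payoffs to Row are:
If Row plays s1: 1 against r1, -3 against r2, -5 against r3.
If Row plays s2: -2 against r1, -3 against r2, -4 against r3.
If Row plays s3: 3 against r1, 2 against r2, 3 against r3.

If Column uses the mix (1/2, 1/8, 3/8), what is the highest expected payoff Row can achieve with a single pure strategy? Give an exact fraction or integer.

23/8

s1: (1)·(1/2) + (-3)·(1/8) + (-5)·(3/8) = -7/4.
s2: (-2)·(1/2) + (-3)·(1/8) + (-4)·(3/8) = -23/8.
s3: (3)·(1/2) + (2)·(1/8) + (3)·(3/8) = 23/8.
The best pure response is s3 with expected payoff 23/8.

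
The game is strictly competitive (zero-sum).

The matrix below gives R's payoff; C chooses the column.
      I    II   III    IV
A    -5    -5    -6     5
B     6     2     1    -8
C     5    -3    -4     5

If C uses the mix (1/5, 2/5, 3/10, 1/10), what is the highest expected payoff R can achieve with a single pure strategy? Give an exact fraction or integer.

A: (-5)·(1/5) + (-5)·(2/5) + (-6)·(3/10) + (5)·(1/10) = -43/10.
B: (6)·(1/5) + (2)·(2/5) + (1)·(3/10) + (-8)·(1/10) = 3/2.
C: (5)·(1/5) + (-3)·(2/5) + (-4)·(3/10) + (5)·(1/10) = -9/10.
The best pure response is B with expected payoff 3/2.

3/2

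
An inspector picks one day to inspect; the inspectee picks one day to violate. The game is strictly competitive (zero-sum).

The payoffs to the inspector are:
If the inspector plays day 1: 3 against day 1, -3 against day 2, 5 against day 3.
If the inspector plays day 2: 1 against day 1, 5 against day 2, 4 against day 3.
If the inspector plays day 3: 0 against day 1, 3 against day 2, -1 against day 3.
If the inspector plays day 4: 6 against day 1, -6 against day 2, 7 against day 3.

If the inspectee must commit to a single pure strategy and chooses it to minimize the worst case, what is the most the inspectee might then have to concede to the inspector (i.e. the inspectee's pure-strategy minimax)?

The worst case (largest entry) in each column is day 1: 6, day 2: 5, day 3: 7.
The best (smallest) of these is 5.

5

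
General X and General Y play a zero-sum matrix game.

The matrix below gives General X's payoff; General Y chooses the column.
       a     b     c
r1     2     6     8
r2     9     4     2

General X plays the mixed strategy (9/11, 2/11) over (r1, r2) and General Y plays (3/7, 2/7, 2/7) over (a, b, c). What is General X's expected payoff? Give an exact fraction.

384/77

Against (3/7, 2/7, 2/7), each row's expected payoff is r1: 34/7; r2: 39/7.
Taking the (9/11, 2/11)-weighted average: (9/11)·(34/7) + (2/11)·(39/7) = 384/77.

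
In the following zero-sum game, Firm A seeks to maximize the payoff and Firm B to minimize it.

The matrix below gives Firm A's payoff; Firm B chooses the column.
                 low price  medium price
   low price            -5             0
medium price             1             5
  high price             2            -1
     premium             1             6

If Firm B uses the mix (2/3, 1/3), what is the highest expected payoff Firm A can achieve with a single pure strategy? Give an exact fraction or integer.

8/3

low price: (-5)·(2/3) + (0)·(1/3) = -10/3.
medium price: (1)·(2/3) + (5)·(1/3) = 7/3.
high price: (2)·(2/3) + (-1)·(1/3) = 1.
premium: (1)·(2/3) + (6)·(1/3) = 8/3.
The best pure response is premium with expected payoff 8/3.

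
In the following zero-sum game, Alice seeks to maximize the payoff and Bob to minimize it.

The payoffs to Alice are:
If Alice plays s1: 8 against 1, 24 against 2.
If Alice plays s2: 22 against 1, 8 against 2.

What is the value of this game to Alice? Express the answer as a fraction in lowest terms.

Row minima are 8 and 8, so Alice's maximin is 8; column maxima are 22 and 24, so Bob's minimax is 22. These differ, so the equilibrium is in mixed strategies.
Let Alice play s1 with probability p. Bob is indifferent when 8p + 22(1−p) = 24p + 8(1−p), giving p = 7/15.
Let Bob play 1 with probability q. Alice is indifferent when 8q + 24(1−q) = 22q + 8(1−q), giving q = 8/15.
The value is 8·(8/15) + (24)·(7/15) = 232/15.

232/15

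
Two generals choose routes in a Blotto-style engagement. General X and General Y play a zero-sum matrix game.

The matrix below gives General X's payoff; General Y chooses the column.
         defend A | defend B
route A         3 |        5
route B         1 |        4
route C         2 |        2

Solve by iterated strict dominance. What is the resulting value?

3

Row route B is strictly dominated by row route A (3>1, 5>4); eliminate route B.
Row route C is strictly dominated by row route A (3>2, 5>2); eliminate route C.
Column defend B is strictly dominated by defend A for General Y (3<5); eliminate defend B.
Only (route A, defend A) remains, with payoff 3.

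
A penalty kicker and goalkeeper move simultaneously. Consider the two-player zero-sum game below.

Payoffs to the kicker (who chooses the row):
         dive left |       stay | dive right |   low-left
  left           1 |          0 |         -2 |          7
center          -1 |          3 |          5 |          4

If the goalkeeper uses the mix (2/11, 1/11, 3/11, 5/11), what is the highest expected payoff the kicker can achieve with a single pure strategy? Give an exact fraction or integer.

left: (1)·(2/11) + (0)·(1/11) + (-2)·(3/11) + (7)·(5/11) = 31/11.
center: (-1)·(2/11) + (3)·(1/11) + (5)·(3/11) + (4)·(5/11) = 36/11.
The best pure response is center with expected payoff 36/11.

36/11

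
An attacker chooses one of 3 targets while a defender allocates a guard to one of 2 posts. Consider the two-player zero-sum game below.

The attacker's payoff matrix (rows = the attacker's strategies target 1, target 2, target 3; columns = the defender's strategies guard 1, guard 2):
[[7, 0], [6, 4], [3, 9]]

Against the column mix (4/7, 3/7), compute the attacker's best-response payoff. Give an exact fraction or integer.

target 1: (7)·(4/7) + (0)·(3/7) = 4.
target 2: (6)·(4/7) + (4)·(3/7) = 36/7.
target 3: (3)·(4/7) + (9)·(3/7) = 39/7.
The best pure response is target 3 with expected payoff 39/7.

39/7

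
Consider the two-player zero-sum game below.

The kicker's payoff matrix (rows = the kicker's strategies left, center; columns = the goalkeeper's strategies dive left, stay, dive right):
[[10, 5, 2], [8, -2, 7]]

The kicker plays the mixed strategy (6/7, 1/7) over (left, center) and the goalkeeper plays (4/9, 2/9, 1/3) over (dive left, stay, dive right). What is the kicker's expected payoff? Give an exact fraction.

55/9

Against (4/9, 2/9, 1/3), each row's expected payoff is left: 56/9; center: 49/9.
Taking the (6/7, 1/7)-weighted average: (6/7)·(56/9) + (1/7)·(49/9) = 55/9.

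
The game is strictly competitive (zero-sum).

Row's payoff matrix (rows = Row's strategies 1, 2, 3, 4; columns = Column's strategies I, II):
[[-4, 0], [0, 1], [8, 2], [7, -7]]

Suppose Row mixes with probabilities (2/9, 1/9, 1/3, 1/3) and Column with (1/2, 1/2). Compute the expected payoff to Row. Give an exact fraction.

23/18

Against (1/2, 1/2), each row's expected payoff is 1: -2; 2: 1/2; 3: 5; 4: 0.
Taking the (2/9, 1/9, 1/3, 1/3)-weighted average: (2/9)·(-2) + (1/9)·(1/2) + (1/3)·(5) + (1/3)·(0) = 23/18.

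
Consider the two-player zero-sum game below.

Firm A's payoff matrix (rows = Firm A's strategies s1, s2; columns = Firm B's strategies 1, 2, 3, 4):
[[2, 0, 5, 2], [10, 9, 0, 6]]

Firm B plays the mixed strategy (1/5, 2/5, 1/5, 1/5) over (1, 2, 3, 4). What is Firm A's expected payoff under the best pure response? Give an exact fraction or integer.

34/5

s1: (2)·(1/5) + (0)·(2/5) + (5)·(1/5) + (2)·(1/5) = 9/5.
s2: (10)·(1/5) + (9)·(2/5) + (0)·(1/5) + (6)·(1/5) = 34/5.
The best pure response is s2 with expected payoff 34/5.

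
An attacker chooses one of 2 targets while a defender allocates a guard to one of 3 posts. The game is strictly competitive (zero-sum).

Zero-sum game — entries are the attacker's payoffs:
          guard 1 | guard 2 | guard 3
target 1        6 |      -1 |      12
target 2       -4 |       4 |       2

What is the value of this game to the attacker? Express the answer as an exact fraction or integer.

4/3

Column guard 3 is strictly dominated by guard 1 for the defender (it gives the attacker more in every row).
The remaining 2×2 game on (target 1, target 2) × (guard 1, guard 2) has no saddle point. Let the attacker play target 1 with probability p; indifference gives 6p − 4(1−p) = −p + 4(1−p), so p = 8/15.
Similarly the defender's optimal q on guard 1 is 1/3, and the value is 6·(1/3) + (-1)·(2/3) = 4/3.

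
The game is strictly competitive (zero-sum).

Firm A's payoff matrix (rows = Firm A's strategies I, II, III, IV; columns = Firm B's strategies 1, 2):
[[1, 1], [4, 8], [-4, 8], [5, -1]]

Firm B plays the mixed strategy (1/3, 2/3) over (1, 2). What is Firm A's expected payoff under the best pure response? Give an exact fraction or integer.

I: (1)·(1/3) + (1)·(2/3) = 1.
II: (4)·(1/3) + (8)·(2/3) = 20/3.
III: (-4)·(1/3) + (8)·(2/3) = 4.
IV: (5)·(1/3) + (-1)·(2/3) = 1.
The best pure response is II with expected payoff 20/3.

20/3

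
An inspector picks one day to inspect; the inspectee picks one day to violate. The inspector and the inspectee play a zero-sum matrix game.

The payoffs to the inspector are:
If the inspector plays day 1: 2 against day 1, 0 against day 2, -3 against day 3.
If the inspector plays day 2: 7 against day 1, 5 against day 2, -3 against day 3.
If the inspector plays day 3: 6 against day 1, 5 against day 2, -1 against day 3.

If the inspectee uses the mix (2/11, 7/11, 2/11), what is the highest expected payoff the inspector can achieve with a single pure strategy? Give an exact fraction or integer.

45/11

day 1: (2)·(2/11) + (0)·(7/11) + (-3)·(2/11) = -2/11.
day 2: (7)·(2/11) + (5)·(7/11) + (-3)·(2/11) = 43/11.
day 3: (6)·(2/11) + (5)·(7/11) + (-1)·(2/11) = 45/11.
The best pure response is day 3 with expected payoff 45/11.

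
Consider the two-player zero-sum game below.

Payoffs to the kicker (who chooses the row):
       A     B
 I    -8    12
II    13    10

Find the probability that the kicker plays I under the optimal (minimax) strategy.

Row minima are -8 and 10, so the kicker's maximin is 10; column maxima are 13 and 12, so the goalkeeper's minimax is 12. These differ, so the equilibrium is in mixed strategies.
Let the kicker play I with probability p. The goalkeeper is indifferent when −8p + 13(1−p) = 12p + 10(1−p), giving p = 3/23.

3/23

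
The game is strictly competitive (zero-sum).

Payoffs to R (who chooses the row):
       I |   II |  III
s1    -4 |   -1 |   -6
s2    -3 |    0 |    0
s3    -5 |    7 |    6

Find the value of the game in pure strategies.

-3

Row minima: -6, -3, -5 → R's maximin is -3.
Column maxima: -3, 7, 6 → C's minimax is -3.
They coincide at (s2, I), so the value is -3.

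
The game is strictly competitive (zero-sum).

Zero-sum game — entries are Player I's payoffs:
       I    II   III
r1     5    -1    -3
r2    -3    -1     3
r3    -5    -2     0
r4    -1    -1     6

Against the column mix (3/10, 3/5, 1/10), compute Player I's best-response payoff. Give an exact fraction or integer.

3/5

r1: (5)·(3/10) + (-1)·(3/5) + (-3)·(1/10) = 3/5.
r2: (-3)·(3/10) + (-1)·(3/5) + (3)·(1/10) = -6/5.
r3: (-5)·(3/10) + (-2)·(3/5) + (0)·(1/10) = -27/10.
r4: (-1)·(3/10) + (-1)·(3/5) + (6)·(1/10) = -3/10.
The best pure response is r1 with expected payoff 3/5.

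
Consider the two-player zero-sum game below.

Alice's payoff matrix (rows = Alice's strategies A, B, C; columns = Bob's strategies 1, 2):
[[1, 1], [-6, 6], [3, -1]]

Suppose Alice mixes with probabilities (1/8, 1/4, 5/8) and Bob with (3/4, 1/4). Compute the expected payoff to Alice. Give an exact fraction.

Against (3/4, 1/4), each row's expected payoff is A: 1; B: -3; C: 2.
Taking the (1/8, 1/4, 5/8)-weighted average: (1/8)·(1) + (1/4)·(-3) + (5/8)·(2) = 5/8.

5/8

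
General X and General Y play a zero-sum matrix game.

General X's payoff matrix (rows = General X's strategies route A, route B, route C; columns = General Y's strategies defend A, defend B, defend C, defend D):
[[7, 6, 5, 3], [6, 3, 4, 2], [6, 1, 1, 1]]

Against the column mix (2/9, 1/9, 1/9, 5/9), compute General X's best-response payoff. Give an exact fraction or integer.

40/9

route A: (7)·(2/9) + (6)·(1/9) + (5)·(1/9) + (3)·(5/9) = 40/9.
route B: (6)·(2/9) + (3)·(1/9) + (4)·(1/9) + (2)·(5/9) = 29/9.
route C: (6)·(2/9) + (1)·(1/9) + (1)·(1/9) + (1)·(5/9) = 19/9.
The best pure response is route A with expected payoff 40/9.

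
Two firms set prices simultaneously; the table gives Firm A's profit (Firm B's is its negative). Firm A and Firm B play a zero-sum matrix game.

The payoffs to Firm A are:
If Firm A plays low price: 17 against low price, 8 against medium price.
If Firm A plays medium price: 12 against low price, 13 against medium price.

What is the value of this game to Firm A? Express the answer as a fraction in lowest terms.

Row minima are 8 and 12, so Firm A's maximin is 12; column maxima are 17 and 13, so Firm B's minimax is 13. These differ, so the equilibrium is in mixed strategies.
Let Firm A play low price with probability p. Firm B is indifferent when 17p + 12(1−p) = 8p + 13(1−p), giving p = 1/10.
Let Firm B play low price with probability q. Firm A is indifferent when 17q + 8(1−q) = 12q + 13(1−q), giving q = 1/2.
The value is 17·(1/2) + (8)·(1/2) = 25/2.

25/2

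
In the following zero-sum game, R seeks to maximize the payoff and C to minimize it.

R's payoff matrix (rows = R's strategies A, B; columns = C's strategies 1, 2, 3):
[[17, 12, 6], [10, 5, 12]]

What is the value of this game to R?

114/13

Column 1 is strictly dominated by 2 for C (it gives R more in every row).
The remaining 2×2 game on (A, B) × (2, 3) has no saddle point. Let R play A with probability p; indifference gives 12p + 5(1−p) = 6p + 12(1−p), so p = 7/13.
Similarly C's optimal q on 2 is 6/13, and the value is 12·(6/13) + (6)·(7/13) = 114/13.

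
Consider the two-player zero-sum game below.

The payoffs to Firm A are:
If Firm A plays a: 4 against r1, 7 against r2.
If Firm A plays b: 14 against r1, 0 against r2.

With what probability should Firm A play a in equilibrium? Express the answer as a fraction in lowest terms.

Row minima are 4 and 0, so Firm A's maximin is 4; column maxima are 14 and 7, so Firm B's minimax is 7. These differ, so the equilibrium is in mixed strategies.
Let Firm A play a with probability p. Firm B is indifferent when 4p + 14(1−p) = 7p, giving p = 14/17.

14/17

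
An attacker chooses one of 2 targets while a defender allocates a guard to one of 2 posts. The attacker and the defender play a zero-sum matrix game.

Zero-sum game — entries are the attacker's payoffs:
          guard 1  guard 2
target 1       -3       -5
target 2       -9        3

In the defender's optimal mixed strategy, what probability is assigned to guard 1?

Row minima are -5 and -9, so the attacker's maximin is -5; column maxima are -3 and 3, so the defender's minimax is -3. These differ, so the equilibrium is in mixed strategies.
Let the defender play guard 1 with probability q. The attacker is indifferent when −3q − 5(1−q) = −9q + 3(1−q), giving q = 4/7.

4/7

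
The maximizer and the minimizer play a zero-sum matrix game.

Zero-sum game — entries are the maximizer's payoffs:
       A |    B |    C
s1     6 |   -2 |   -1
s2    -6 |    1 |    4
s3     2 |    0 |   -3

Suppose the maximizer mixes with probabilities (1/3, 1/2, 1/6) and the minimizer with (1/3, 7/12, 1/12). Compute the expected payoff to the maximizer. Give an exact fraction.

Against (1/3, 7/12, 1/12), each row's expected payoff is s1: 3/4; s2: -13/12; s3: 5/12.
Taking the (1/3, 1/2, 1/6)-weighted average: (1/3)·(3/4) + (1/2)·(-13/12) + (1/6)·(5/12) = -2/9.

-2/9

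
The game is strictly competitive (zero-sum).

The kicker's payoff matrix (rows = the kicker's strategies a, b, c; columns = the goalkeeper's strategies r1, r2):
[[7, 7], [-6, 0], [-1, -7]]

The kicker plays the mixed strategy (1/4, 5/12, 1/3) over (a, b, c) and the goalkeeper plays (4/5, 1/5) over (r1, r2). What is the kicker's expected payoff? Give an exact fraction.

-59/60

Against (4/5, 1/5), each row's expected payoff is a: 7; b: -24/5; c: -11/5.
Taking the (1/4, 5/12, 1/3)-weighted average: (1/4)·(7) + (5/12)·(-24/5) + (1/3)·(-11/5) = -59/60.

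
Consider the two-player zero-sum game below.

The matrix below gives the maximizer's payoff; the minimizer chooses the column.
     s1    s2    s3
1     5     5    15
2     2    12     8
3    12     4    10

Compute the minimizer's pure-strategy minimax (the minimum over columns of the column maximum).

The worst case (largest entry) in each column is s1: 12, s2: 12, s3: 15.
The best (smallest) of these is 12.

12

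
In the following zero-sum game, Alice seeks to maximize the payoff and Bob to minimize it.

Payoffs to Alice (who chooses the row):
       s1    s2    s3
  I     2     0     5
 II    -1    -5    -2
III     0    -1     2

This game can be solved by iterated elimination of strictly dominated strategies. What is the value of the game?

Column s1 is strictly dominated by s2 for Bob (0<2, -5<-1, -1<0); eliminate s1.
Column s3 is strictly dominated by s2 for Bob (0<5, -5<-2, -1<2); eliminate s3.
Row III is strictly dominated by row I (0>-1); eliminate III.
Row II is strictly dominated by row I (0>-5); eliminate II.
Only (I, s2) remains, with payoff 0.

0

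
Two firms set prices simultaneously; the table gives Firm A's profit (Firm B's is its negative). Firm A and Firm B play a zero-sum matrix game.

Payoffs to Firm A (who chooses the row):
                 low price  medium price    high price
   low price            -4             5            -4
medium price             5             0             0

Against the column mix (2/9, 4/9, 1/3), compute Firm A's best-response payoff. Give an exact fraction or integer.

10/9

low price: (-4)·(2/9) + (5)·(4/9) + (-4)·(1/3) = 0.
medium price: (5)·(2/9) + (0)·(4/9) + (0)·(1/3) = 10/9.
The best pure response is medium price with expected payoff 10/9.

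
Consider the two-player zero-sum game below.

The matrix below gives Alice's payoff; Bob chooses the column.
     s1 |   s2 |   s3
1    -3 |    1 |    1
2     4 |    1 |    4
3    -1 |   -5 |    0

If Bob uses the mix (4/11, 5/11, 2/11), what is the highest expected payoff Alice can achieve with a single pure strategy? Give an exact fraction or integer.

29/11

1: (-3)·(4/11) + (1)·(5/11) + (1)·(2/11) = -5/11.
2: (4)·(4/11) + (1)·(5/11) + (4)·(2/11) = 29/11.
3: (-1)·(4/11) + (-5)·(5/11) + (0)·(2/11) = -29/11.
The best pure response is 2 with expected payoff 29/11.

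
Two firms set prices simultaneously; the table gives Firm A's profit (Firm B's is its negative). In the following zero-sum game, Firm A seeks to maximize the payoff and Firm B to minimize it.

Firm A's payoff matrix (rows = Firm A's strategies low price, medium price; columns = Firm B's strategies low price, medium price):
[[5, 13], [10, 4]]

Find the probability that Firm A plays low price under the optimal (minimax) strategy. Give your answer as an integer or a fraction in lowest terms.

3/7

Row minima are 5 and 4, so Firm A's maximin is 5; column maxima are 10 and 13, so Firm B's minimax is 10. These differ, so the equilibrium is in mixed strategies.
Let Firm A play low price with probability p. Firm B is indifferent when 5p + 10(1−p) = 13p + 4(1−p), giving p = 3/7.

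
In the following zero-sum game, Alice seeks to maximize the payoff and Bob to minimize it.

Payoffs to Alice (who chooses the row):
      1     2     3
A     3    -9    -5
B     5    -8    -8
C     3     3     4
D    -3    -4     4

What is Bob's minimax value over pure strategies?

The worst case (largest entry) in each column is 1: 5, 2: 3, 3: 4.
The best (smallest) of these is 3.

3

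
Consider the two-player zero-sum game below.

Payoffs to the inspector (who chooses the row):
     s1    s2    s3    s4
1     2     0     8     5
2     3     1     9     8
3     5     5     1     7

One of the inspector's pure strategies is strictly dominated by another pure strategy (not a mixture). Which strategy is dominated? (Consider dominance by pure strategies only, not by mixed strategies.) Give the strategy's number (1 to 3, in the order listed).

1

Compare 1 with 2: 3 > 2, 1 > 0, 9 > 8, 8 > 5.
So 2 strictly dominates 1 for the inspector; 1 is strictly dominated.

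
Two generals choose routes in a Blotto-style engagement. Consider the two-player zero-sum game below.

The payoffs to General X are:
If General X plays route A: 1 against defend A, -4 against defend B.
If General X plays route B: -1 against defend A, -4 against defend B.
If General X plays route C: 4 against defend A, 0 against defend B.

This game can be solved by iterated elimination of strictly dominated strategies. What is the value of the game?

0

Column defend A is strictly dominated by defend B for General Y (-4<1, -4<-1, 0<4); eliminate defend A.
Row route A is strictly dominated by row route C (0>-4); eliminate route A.
Row route B is strictly dominated by row route C (0>-4); eliminate route B.
Only (route C, defend B) remains, with payoff 0.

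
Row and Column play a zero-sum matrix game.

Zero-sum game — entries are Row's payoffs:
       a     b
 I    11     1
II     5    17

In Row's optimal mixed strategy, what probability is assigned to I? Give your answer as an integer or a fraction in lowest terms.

6/11

Row minima are 1 and 5, so Row's maximin is 5; column maxima are 11 and 17, so Column's minimax is 11. These differ, so the equilibrium is in mixed strategies.
Let Row play I with probability p. Column is indifferent when 11p + 5(1−p) = p + 17(1−p), giving p = 6/11.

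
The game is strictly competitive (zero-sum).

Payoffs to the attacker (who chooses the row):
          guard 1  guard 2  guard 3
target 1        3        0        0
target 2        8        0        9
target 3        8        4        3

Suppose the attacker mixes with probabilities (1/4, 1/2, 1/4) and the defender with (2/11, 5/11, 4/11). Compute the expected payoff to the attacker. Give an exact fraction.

Against (2/11, 5/11, 4/11), each row's expected payoff is target 1: 6/11; target 2: 52/11; target 3: 48/11.
Taking the (1/4, 1/2, 1/4)-weighted average: (1/4)·(6/11) + (1/2)·(52/11) + (1/4)·(48/11) = 79/22.

79/22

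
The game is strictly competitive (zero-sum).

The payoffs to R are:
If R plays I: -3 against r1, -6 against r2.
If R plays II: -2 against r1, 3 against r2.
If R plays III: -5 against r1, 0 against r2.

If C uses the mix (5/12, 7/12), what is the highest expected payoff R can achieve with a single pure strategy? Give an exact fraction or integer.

I: (-3)·(5/12) + (-6)·(7/12) = -19/4.
II: (-2)·(5/12) + (3)·(7/12) = 11/12.
III: (-5)·(5/12) + (0)·(7/12) = -25/12.
The best pure response is II with expected payoff 11/12.

11/12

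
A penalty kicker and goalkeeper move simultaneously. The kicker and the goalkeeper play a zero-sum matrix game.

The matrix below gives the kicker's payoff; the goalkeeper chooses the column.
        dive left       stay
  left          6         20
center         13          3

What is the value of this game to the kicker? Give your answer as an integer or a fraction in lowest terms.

Row minima are 6 and 3, so the kicker's maximin is 6; column maxima are 13 and 20, so the goalkeeper's minimax is 13. These differ, so the equilibrium is in mixed strategies.
Let the kicker play left with probability p. The goalkeeper is indifferent when 6p + 13(1−p) = 20p + 3(1−p), giving p = 5/12.
Let the goalkeeper play dive left with probability q. The kicker is indifferent when 6q + 20(1−q) = 13q + 3(1−q), giving q = 17/24.
The value is 6·(17/24) + (20)·(7/24) = 121/12.

121/12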